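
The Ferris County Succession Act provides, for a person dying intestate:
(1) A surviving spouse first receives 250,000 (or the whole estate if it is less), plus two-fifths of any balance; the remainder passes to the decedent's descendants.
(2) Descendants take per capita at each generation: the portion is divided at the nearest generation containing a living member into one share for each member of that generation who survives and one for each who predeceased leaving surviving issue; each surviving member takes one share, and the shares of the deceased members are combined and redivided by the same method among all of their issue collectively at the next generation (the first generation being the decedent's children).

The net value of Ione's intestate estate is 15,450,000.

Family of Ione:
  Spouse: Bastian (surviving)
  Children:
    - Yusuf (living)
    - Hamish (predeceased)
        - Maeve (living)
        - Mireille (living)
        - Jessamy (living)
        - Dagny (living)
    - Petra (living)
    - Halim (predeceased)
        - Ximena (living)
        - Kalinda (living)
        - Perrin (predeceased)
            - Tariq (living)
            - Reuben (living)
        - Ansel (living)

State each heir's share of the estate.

Bastian: 6,330,000; Yusuf: 2,280,000; Maeve: 570,000; Mireille: 570,000; Jessamy: 570,000; Dagny: 570,000; Petra: 2,280,000; Ximena: 570,000; Kalinda: 570,000; Tariq: 285,000; Reuben: 285,000; Ansel: 570,000

Bastian first takes 250,000, leaving a balance of 15,200,000. Bastian then takes two-fifths of the balance (6,080,000), for a total of 6,330,000. The remaining 9,120,000 passes to the descendants.
The descendants' portion (9,120,000) is divided at the children's generation into 4 shares of 2,280,000. Yusuf and Petra each take 2,280,000. The 2 shares of the deceased (Hamish and Halim) are combined into a pool of 4,560,000.
That pool (4,560,000) is divided at the grandchildren's generation into 8 shares of 570,000. Maeve, Mireille, Jessamy, Dagny, Ximena, Kalinda, and Ansel each take 570,000. The remaining share for the deceased Perrin (570,000) is carried to the next generation.
That pool (570,000) is divided at the great-grandchildren's generation equally among Tariq and Reuben: 285,000 each.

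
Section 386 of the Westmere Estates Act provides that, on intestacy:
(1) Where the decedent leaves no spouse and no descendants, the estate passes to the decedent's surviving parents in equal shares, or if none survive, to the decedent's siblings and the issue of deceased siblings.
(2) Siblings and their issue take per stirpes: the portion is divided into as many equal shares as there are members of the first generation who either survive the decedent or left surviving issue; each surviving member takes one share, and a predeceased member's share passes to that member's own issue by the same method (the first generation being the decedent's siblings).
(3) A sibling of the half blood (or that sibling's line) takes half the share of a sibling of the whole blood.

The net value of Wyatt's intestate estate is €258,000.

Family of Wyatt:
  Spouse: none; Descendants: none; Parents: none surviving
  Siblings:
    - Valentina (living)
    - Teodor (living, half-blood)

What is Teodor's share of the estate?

Teodor receives €86,000.

The entire €258,000 passes to the siblings and their issue.
Counting each half-blood sibling's line as half a unit, there are 3/2 units in €258,000, so one unit is €172,000. Whole-blood lines (Valentina) take €172,000 each; half-blood lines (Teodor) take €86,000 each.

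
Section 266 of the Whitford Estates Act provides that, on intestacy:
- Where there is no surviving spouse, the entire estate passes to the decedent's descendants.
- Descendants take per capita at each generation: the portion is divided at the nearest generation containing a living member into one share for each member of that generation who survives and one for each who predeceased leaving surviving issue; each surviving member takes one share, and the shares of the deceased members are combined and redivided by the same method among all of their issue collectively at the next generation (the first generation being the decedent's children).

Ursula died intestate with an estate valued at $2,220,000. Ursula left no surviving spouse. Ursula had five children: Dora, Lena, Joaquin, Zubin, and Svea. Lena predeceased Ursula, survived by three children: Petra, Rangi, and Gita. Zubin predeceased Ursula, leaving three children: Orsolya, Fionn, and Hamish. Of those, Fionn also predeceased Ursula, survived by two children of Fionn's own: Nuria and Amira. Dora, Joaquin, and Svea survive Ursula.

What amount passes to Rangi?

Rangi receives $148,000.

The entire $2,220,000 passes to the descendants.
That amount ($2,220,000) is divided at the children's generation into 5 shares of $444,000. Dora, Joaquin, and Svea each take $444,000. The 2 shares of the deceased (Lena and Zubin) are combined into a pool of $888,000.
That pool ($888,000) is divided at the grandchildren's generation into 6 shares of $148,000. Petra, Rangi, Gita, Orsolya, and Hamish each take $148,000. The remaining share for the deceased Fionn ($148,000) is carried to the next generation.
That pool ($148,000) is divided at the great-grandchildren's generation equally among Nuria and Amira: $74,000 each.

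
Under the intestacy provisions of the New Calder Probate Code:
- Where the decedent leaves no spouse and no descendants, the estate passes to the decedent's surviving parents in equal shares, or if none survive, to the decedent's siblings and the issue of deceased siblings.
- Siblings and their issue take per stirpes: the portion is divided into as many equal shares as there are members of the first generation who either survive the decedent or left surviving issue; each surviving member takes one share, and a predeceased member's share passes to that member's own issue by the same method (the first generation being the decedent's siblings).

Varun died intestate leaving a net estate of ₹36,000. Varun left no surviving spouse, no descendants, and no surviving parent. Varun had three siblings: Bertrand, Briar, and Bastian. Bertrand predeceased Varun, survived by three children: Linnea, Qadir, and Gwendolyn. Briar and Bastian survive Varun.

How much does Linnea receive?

The entire ₹36,000 passes to the siblings and their issue.
That amount (₹36,000) is divided into 3 shares of ₹12,000: Briar and Bastian each take ₹12,000; Bertrand's ₹12,000 share passes to Bertrand's issue.
Bertrand's share (₹12,000) is divided into 3 shares of ₹4,000: Linnea, Qadir, and Gwendolyn each take ₹4,000.

Linnea receives ₹4,000.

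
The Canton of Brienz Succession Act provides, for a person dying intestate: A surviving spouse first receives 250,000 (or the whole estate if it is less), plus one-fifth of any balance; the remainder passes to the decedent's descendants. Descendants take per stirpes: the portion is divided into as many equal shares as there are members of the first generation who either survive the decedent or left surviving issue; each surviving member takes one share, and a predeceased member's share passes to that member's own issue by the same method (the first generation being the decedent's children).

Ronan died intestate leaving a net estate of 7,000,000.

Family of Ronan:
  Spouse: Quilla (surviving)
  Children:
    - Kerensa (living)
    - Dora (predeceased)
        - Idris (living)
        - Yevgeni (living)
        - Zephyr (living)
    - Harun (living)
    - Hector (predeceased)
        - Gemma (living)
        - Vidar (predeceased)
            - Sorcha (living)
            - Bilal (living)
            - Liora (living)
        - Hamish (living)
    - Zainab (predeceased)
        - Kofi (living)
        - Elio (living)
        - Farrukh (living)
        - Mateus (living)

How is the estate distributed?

Quilla: 1,600,000; Kerensa: 1,080,000; Idris: 360,000; Yevgeni: 360,000; Zephyr: 360,000; Harun: 1,080,000; Gemma: 360,000; Sorcha: 120,000; Bilal: 120,000; Liora: 120,000; Hamish: 360,000; Kofi: 270,000; Elio: 270,000; Farrukh: 270,000; Mateus: 270,000

Quilla first takes 250,000, leaving a balance of 6,750,000. Quilla then takes one-fifth of the balance (1,350,000), for a total of 1,600,000. The remaining 5,400,000 passes to the descendants.
The descendants' portion (5,400,000) is divided into 5 shares of 1,080,000: Kerensa and Harun each take 1,080,000; Dora's 1,080,000 share passes to Dora's issue; Hector's 1,080,000 share passes to Hector's issue; Zainab's 1,080,000 share passes to Zainab's issue.
Dora's share (1,080,000) is divided into 3 shares of 360,000: Idris, Yevgeni, and Zephyr each take 360,000.
Hector's share (1,080,000) is divided into 3 shares of 360,000: Gemma and Hamish each take 360,000; Vidar's 360,000 share passes to Vidar's issue.
Vidar's share (360,000) is divided into 3 shares of 120,000: Sorcha, Bilal, and Liora each take 120,000.
Zainab's share (1,080,000) is divided into 4 shares of 270,000: Kofi, Elio, Farrukh, and Mateus each take 270,000.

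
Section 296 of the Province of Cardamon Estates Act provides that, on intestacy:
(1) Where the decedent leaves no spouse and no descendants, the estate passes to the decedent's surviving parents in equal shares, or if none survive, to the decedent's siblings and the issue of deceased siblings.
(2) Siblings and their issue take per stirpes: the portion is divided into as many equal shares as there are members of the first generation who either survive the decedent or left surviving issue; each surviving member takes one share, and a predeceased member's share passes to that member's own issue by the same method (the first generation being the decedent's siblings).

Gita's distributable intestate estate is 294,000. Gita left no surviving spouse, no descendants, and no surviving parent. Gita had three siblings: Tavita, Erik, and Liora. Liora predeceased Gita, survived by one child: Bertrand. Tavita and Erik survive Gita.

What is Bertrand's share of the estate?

Bertrand receives 98,000.

The entire 294,000 passes to the siblings and their issue.
That amount (294,000) is divided into 3 shares of 98,000: Tavita and Erik each take 98,000; Liora's 98,000 share passes to Liora's issue.
Liora's share (98,000) passes entirely to Bertrand.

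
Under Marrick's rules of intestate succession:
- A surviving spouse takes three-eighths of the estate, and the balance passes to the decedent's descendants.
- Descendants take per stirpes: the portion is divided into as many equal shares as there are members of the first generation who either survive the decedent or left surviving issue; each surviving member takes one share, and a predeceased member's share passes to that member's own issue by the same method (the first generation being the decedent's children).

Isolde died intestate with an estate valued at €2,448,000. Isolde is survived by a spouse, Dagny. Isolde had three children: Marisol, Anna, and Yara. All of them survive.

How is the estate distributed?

Dagny takes three-eighths of €2,448,000 = €918,000. The remaining €1,530,000 passes to the descendants.
The descendants' portion (€1,530,000) is divided into 3 shares of €510,000: Marisol, Anna, and Yara each take €510,000.

Dagny: €918,000; Marisol: €510,000; Anna: €510,000; Yara: €510,000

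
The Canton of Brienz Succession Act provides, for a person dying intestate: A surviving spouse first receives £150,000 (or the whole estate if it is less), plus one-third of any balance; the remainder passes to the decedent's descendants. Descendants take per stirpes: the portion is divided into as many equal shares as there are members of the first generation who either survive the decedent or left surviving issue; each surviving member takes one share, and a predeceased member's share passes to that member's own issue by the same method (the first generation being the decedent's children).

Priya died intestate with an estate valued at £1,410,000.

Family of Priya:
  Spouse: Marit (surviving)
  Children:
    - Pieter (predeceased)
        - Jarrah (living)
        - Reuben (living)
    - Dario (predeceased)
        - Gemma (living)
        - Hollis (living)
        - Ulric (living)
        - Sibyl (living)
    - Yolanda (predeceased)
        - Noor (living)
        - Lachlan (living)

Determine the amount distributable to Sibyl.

Marit first takes £150,000, leaving a balance of £1,260,000. Marit then takes one-third of the balance (£420,000), for a total of £570,000. The remaining £840,000 passes to the descendants.
The descendants' portion (£840,000) is divided into 3 shares of £280,000: Pieter's £280,000 share passes to Pieter's issue; Dario's £280,000 share passes to Dario's issue; Yolanda's £280,000 share passes to Yolanda's issue.
Pieter's share (£280,000) is divided into 2 shares of £140,000: Jarrah and Reuben each take £140,000.
Dario's share (£280,000) is divided into 4 shares of £70,000: Gemma, Hollis, Ulric, and Sibyl each take £70,000.
Yolanda's share (£280,000) is divided into 2 shares of £140,000: Noor and Lachlan each take £140,000.

Sibyl receives £70,000.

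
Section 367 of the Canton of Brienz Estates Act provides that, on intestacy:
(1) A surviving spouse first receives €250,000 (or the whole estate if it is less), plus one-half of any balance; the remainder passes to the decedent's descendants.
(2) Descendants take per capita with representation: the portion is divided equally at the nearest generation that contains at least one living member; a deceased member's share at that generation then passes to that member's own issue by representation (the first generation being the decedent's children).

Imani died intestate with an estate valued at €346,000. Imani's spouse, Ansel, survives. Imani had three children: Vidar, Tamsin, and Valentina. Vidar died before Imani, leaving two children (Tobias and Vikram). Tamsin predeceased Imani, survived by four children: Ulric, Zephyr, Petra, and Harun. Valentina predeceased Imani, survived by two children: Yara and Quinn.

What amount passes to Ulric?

Ulric receives €6,000.

Ansel first takes €250,000, leaving a balance of €96,000. Ansel then takes one-half of the balance (€48,000), for a total of €298,000. The remaining €48,000 passes to the descendants.
No child survives, so the initial division is made at the grandchildren's generation.
The descendants' portion (€48,000) is divided into 8 shares of €6,000: Tobias, Vikram, Ulric, Zephyr, Petra, Harun, Yara, and Quinn each take €6,000.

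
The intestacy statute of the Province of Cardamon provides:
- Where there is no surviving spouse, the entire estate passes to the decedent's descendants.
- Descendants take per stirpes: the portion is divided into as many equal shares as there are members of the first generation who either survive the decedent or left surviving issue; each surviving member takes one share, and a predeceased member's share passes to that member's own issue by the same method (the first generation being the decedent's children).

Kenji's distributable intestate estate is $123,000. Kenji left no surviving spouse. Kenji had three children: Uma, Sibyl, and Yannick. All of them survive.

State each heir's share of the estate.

The entire $123,000 passes to the descendants.
That amount ($123,000) is divided into 3 shares of $41,000: Uma, Sibyl, and Yannick each take $41,000.

Uma: $41,000; Sibyl: $41,000; Yannick: $41,000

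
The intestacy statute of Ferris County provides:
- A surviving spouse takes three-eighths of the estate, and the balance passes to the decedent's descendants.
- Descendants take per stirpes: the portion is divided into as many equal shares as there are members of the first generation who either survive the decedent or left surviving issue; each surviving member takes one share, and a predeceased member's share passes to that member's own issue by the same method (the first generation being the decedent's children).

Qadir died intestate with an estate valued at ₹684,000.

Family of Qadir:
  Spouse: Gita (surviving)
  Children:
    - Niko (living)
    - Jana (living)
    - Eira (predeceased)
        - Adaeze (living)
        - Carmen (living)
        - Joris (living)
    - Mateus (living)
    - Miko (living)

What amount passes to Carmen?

Carmen receives ₹28,500.

Gita takes three-eighths of ₹684,000 = ₹256,500. The remaining ₹427,500 passes to the descendants.
The descendants' portion (₹427,500) is divided into 5 shares of ₹85,500: Niko, Jana, Mateus, and Miko each take ₹85,500; Eira's ₹85,500 share passes to Eira's issue.
Eira's share (₹85,500) is divided into 3 shares of ₹28,500: Adaeze, Carmen, and Joris each take ₹28,500.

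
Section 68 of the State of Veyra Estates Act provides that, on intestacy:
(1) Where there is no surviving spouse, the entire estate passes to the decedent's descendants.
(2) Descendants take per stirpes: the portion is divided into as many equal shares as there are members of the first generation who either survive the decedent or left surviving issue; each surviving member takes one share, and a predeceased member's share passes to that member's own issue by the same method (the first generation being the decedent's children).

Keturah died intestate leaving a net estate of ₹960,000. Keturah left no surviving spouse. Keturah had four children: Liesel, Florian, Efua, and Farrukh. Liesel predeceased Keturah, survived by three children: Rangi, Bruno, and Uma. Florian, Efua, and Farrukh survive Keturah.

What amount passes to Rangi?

The entire ₹960,000 passes to the descendants.
That amount (₹960,000) is divided into 4 shares of ₹240,000: Florian, Efua, and Farrukh each take ₹240,000; Liesel's ₹240,000 share passes to Liesel's issue.
Liesel's share (₹240,000) is divided into 3 shares of ₹80,000: Rangi, Bruno, and Uma each take ₹80,000.

Rangi receives ₹80,000.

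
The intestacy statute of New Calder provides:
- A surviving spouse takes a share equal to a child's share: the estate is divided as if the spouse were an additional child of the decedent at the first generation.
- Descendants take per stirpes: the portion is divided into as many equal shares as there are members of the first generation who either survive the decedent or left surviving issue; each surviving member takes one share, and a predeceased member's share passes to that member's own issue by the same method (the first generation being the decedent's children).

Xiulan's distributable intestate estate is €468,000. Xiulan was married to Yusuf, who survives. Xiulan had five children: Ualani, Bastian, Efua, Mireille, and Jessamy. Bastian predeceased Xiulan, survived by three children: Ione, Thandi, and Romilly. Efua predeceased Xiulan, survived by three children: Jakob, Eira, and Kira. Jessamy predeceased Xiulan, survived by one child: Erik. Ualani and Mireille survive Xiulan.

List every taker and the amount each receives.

The spouse counts as an additional share at the children's level, so there are 6 primary shares of €78,000. Yusuf takes one such share (€78,000).
The children's combined portion (€390,000) is divided into 5 shares of €78,000: Ualani and Mireille each take €78,000; Bastian's €78,000 share passes to Bastian's issue; Efua's €78,000 share passes to Efua's issue; Jessamy's €78,000 share passes to Jessamy's issue.
Bastian's share (€78,000) is divided into 3 shares of €26,000: Ione, Thandi, and Romilly each take €26,000.
Efua's share (€78,000) is divided into 3 shares of €26,000: Jakob, Eira, and Kira each take €26,000.
Jessamy's share (€78,000) passes entirely to Erik.

Yusuf: €78,000; Ualani: €78,000; Ione: €26,000; Thandi: €26,000; Romilly: €26,000; Jakob: €26,000; Eira: €26,000; Kira: €26,000; Mireille: €78,000; Erik: €78,000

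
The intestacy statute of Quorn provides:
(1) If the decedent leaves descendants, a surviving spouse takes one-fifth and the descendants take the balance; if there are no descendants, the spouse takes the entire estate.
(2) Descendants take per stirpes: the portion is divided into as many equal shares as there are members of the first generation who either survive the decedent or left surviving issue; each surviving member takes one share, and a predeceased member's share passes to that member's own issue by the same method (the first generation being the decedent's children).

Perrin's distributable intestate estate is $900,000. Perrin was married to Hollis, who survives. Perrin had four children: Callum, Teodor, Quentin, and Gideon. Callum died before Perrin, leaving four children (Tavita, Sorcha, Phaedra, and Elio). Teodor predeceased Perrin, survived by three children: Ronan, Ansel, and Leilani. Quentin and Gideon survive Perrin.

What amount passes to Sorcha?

Sorcha receives $45,000.

Hollis takes one-fifth of $900,000 = $180,000. The remaining $720,000 passes to the descendants.
The descendants' portion ($720,000) is divided into 4 shares of $180,000: Quentin and Gideon each take $180,000; Callum's $180,000 share passes to Callum's issue; Teodor's $180,000 share passes to Teodor's issue.
Callum's share ($180,000) is divided into 4 shares of $45,000: Tavita, Sorcha, Phaedra, and Elio each take $45,000.
Teodor's share ($180,000) is divided into 3 shares of $60,000: Ronan, Ansel, and Leilani each take $60,000.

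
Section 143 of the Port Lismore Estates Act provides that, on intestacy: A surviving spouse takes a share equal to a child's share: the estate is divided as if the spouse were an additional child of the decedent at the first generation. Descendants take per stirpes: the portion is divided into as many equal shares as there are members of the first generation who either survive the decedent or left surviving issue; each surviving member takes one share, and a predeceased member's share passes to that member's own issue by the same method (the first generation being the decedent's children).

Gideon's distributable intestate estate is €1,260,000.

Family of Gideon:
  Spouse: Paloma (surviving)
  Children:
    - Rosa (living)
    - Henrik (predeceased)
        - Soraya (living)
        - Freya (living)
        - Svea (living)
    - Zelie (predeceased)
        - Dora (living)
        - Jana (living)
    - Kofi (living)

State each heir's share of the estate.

Paloma: €252,000; Rosa: €252,000; Soraya: €84,000; Freya: €84,000; Svea: €84,000; Dora: €126,000; Jana: €126,000; Kofi: €252,000

The spouse counts as an additional share at the children's level, so there are 5 primary shares of €252,000. Paloma takes one such share (€252,000).
The children's combined portion (€1,008,000) is divided into 4 shares of €252,000: Rosa and Kofi each take €252,000; Henrik's €252,000 share passes to Henrik's issue; Zelie's €252,000 share passes to Zelie's issue.
Henrik's share (€252,000) is divided into 3 shares of €84,000: Soraya, Freya, and Svea each take €84,000.
Zelie's share (€252,000) is divided into 2 shares of €126,000: Dora and Jana each take €126,000.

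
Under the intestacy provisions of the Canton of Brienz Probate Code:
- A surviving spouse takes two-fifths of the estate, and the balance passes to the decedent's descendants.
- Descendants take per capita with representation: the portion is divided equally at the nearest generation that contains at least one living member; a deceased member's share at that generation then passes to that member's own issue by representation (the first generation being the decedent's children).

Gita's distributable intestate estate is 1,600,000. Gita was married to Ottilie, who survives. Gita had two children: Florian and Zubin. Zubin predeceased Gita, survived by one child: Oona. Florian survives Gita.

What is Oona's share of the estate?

Ottilie takes two-fifths of 1,600,000 = 640,000. The remaining 960,000 passes to the descendants.
The descendants' portion (960,000) is divided into 2 shares of 480,000: Florian takes 480,000; Zubin's 480,000 share passes to Zubin's issue.
Zubin's share (480,000) passes entirely to Oona.

Oona receives 480,000.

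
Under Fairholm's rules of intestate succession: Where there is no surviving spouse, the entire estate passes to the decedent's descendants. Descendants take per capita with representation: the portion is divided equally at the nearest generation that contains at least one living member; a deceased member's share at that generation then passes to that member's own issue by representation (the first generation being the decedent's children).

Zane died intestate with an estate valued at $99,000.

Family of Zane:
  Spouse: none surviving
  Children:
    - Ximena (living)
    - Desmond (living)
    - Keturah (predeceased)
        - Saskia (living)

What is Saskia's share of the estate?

Saskia receives $33,000.

The entire $99,000 passes to the descendants.
That amount ($99,000) is divided into 3 shares of $33,000: Ximena and Desmond each take $33,000; Keturah's $33,000 share passes to Keturah's issue.
Keturah's share ($33,000) passes entirely to Saskia.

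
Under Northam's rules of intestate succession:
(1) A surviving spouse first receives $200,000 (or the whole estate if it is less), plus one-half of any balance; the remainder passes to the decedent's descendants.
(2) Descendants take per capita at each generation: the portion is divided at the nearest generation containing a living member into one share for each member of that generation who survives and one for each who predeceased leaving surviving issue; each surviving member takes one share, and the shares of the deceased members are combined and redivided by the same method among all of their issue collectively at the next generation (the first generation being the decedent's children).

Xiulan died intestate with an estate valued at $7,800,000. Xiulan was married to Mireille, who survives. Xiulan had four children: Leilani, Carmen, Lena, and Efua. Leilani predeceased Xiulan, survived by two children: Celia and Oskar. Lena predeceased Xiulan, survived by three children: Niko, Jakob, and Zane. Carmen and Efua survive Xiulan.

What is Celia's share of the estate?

Mireille first takes $200,000, leaving a balance of $7,600,000. Mireille then takes one-half of the balance ($3,800,000), for a total of $4,000,000. The remaining $3,800,000 passes to the descendants.
The descendants' portion ($3,800,000) is divided at the children's generation into 4 shares of $950,000. Carmen and Efua each take $950,000. The 2 shares of the deceased (Leilani and Lena) are combined into a pool of $1,900,000.
That pool ($1,900,000) is divided at the grandchildren's generation equally among Celia, Oskar, Niko, Jakob, and Zane: $380,000 each.

Celia receives $380,000.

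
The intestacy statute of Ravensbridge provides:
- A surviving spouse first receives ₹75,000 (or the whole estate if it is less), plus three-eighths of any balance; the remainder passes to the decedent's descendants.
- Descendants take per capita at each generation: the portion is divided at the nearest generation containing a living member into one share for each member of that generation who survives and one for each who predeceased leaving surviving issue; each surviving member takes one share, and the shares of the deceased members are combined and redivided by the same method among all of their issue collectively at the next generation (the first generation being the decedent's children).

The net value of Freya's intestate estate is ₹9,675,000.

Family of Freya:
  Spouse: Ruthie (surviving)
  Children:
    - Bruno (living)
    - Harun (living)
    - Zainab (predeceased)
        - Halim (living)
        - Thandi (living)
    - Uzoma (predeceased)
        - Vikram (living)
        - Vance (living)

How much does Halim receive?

Ruthie first takes ₹75,000, leaving a balance of ₹9,600,000. Ruthie then takes three-eighths of the balance (₹3,600,000), for a total of ₹3,675,000. The remaining ₹6,000,000 passes to the descendants.
The descendants' portion (₹6,000,000) is divided at the children's generation into 4 shares of ₹1,500,000. Bruno and Harun each take ₹1,500,000. The 2 shares of the deceased (Zainab and Uzoma) are combined into a pool of ₹3,000,000.
That pool (₹3,000,000) is divided at the grandchildren's generation equally among Halim, Thandi, Vikram, and Vance: ₹750,000 each.

Halim receives ₹750,000.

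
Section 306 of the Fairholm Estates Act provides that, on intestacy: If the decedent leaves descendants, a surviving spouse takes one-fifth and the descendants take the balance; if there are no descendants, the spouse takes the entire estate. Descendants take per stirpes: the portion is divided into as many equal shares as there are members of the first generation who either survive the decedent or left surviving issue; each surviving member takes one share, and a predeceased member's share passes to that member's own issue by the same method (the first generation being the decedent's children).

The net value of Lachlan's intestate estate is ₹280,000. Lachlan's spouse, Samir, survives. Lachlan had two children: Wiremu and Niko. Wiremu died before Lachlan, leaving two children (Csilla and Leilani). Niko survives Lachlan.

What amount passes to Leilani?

Leilani receives ₹56,000.

Samir takes one-fifth of ₹280,000 = ₹56,000. The remaining ₹224,000 passes to the descendants.
The descendants' portion (₹224,000) is divided into 2 shares of ₹112,000: Niko takes ₹112,000; Wiremu's ₹112,000 share passes to Wiremu's issue.
Wiremu's share (₹112,000) is divided into 2 shares of ₹56,000: Csilla and Leilani each take ₹56,000.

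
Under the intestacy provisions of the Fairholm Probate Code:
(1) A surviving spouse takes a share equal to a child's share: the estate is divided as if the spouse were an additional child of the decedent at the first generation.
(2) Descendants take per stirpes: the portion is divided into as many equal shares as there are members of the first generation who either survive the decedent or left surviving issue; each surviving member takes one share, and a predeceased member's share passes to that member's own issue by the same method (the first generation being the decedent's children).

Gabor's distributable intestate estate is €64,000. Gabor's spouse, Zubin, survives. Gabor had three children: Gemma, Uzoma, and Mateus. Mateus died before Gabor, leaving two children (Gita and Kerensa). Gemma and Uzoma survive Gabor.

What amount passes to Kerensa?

Kerensa receives €8,000.

The spouse counts as an additional share at the children's level, so there are 4 primary shares of €16,000. Zubin takes one such share (€16,000).
The children's combined portion (€48,000) is divided into 3 shares of €16,000: Gemma and Uzoma each take €16,000; Mateus's €16,000 share passes to Mateus's issue.
Mateus's share (€16,000) is divided into 2 shares of €8,000: Gita and Kerensa each take €8,000.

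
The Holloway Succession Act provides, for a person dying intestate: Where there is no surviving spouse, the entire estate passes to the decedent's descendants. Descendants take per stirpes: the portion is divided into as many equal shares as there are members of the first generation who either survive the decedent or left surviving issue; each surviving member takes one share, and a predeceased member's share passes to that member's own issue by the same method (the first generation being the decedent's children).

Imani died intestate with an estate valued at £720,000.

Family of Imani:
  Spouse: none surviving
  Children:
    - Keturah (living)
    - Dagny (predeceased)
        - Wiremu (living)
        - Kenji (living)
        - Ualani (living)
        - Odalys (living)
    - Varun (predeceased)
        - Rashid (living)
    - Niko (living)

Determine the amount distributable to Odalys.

The entire £720,000 passes to the descendants.
That amount (£720,000) is divided into 4 shares of £180,000: Keturah and Niko each take £180,000; Dagny's £180,000 share passes to Dagny's issue; Varun's £180,000 share passes to Varun's issue.
Dagny's share (£180,000) is divided into 4 shares of £45,000: Wiremu, Kenji, Ualani, and Odalys each take £45,000.
Varun's share (£180,000) passes entirely to Rashid.

Odalys receives £45,000.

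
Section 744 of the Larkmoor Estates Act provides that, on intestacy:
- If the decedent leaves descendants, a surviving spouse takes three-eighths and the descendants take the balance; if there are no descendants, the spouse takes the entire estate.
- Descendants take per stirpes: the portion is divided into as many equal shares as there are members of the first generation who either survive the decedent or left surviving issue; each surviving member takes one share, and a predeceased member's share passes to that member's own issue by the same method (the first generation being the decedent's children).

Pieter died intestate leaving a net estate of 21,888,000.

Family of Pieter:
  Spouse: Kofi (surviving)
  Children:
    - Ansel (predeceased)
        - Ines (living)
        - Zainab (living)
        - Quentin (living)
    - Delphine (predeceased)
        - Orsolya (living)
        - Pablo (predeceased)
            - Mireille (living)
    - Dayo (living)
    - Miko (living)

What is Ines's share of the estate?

Ines receives 1,140,000.

Kofi takes three-eighths of 21,888,000 = 8,208,000. The remaining 13,680,000 passes to the descendants.
The descendants' portion (13,680,000) is divided into 4 shares of 3,420,000: Dayo and Miko each take 3,420,000; Ansel's 3,420,000 share passes to Ansel's issue; Delphine's 3,420,000 share passes to Delphine's issue.
Ansel's share (3,420,000) is divided into 3 shares of 1,140,000: Ines, Zainab, and Quentin each take 1,140,000.
Delphine's share (3,420,000) is divided into 2 shares of 1,710,000: Orsolya takes 1,710,000; Pablo's 1,710,000 share passes to Pablo's issue.
Pablo's share (1,710,000) passes entirely to Mireille.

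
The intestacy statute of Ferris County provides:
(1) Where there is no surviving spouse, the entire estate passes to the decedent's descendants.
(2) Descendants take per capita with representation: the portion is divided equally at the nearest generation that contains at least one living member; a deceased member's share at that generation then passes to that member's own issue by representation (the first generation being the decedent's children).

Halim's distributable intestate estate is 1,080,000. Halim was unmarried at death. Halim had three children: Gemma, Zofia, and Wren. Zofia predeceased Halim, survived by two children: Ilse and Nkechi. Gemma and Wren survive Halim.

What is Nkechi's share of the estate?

Nkechi receives 180,000.

The entire 1,080,000 passes to the descendants.
That amount (1,080,000) is divided into 3 shares of 360,000: Gemma and Wren each take 360,000; Zofia's 360,000 share passes to Zofia's issue.
Zofia's share (360,000) is divided into 2 shares of 180,000: Ilse and Nkechi each take 180,000.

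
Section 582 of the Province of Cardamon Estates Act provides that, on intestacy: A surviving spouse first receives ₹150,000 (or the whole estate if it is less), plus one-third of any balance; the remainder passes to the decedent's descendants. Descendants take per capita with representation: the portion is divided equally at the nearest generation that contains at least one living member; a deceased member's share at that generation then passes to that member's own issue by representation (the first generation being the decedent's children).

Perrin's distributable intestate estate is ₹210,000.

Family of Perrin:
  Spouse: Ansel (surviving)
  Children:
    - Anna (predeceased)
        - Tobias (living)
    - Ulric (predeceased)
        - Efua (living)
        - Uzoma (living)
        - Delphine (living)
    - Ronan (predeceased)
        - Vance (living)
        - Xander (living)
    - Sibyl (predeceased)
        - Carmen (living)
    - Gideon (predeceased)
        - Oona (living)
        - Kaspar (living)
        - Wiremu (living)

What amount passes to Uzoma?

Ansel first takes ₹150,000, leaving a balance of ₹60,000. Ansel then takes one-third of the balance (₹20,000), for a total of ₹170,000. The remaining ₹40,000 passes to the descendants.
No child survives, so the initial division is made at the grandchildren's generation.
The descendants' portion (₹40,000) is divided into 10 shares of ₹4,000: Tobias, Efua, Uzoma, Delphine, Vance, Xander, Carmen, Oona, Kaspar, and Wiremu each take ₹4,000.

Uzoma receives ₹4,000.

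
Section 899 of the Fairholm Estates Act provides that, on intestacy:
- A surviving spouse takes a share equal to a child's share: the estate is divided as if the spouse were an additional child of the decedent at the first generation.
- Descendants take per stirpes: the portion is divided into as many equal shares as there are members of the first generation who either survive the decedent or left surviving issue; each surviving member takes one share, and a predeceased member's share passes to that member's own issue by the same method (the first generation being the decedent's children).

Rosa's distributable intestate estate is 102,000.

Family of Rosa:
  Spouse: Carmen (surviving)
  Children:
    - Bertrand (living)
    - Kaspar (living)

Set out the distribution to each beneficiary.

Carmen: 34,000; Bertrand: 34,000; Kaspar: 34,000

The spouse counts as an additional share at the children's level, so there are 3 primary shares of 34,000. Carmen takes one such share (34,000).
The children's combined portion (68,000) is divided into 2 shares of 34,000: Bertrand and Kaspar each take 34,000.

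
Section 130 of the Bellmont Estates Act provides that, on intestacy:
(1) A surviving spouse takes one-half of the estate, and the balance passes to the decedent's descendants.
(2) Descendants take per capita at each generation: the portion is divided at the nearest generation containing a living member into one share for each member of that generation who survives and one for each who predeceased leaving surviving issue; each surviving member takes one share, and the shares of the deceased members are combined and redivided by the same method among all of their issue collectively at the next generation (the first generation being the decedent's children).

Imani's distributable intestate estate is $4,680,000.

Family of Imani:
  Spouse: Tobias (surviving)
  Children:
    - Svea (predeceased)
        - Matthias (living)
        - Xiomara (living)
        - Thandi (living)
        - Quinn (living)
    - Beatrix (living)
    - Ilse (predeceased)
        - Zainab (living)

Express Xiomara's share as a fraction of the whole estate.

Tobias takes one-half of $4,680,000 = $2,340,000. The remaining $2,340,000 passes to the descendants.
The descendants' portion ($2,340,000) is divided at the children's generation into 3 shares of $780,000. Beatrix takes $780,000. The 2 shares of the deceased (Svea and Ilse) are combined into a pool of $1,560,000.
That pool ($1,560,000) is divided at the grandchildren's generation equally among Matthias, Xiomara, Thandi, Quinn, and Zainab: $312,000 each.

Xiomara receives 1/15 of the estate.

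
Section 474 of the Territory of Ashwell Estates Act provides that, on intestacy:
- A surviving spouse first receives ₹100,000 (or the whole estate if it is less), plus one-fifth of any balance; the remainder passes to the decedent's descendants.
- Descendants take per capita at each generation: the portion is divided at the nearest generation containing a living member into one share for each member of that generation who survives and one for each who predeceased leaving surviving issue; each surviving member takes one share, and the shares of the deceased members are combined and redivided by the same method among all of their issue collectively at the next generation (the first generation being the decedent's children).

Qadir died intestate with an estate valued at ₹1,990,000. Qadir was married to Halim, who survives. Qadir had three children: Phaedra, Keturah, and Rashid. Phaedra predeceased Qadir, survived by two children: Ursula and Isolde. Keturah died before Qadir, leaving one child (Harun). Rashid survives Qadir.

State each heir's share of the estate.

Halim: ₹478,000; Ursula: ₹336,000; Isolde: ₹336,000; Harun: ₹336,000; Rashid: ₹504,000

Halim first takes ₹100,000, leaving a balance of ₹1,890,000. Halim then takes one-fifth of the balance (₹378,000), for a total of ₹478,000. The remaining ₹1,512,000 passes to the descendants.
The descendants' portion (₹1,512,000) is divided at the children's generation into 3 shares of ₹504,000. Rashid takes ₹504,000. The 2 shares of the deceased (Phaedra and Keturah) are combined into a pool of ₹1,008,000.
That pool (₹1,008,000) is divided at the grandchildren's generation equally among Ursula, Isolde, and Harun: ₹336,000 each.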